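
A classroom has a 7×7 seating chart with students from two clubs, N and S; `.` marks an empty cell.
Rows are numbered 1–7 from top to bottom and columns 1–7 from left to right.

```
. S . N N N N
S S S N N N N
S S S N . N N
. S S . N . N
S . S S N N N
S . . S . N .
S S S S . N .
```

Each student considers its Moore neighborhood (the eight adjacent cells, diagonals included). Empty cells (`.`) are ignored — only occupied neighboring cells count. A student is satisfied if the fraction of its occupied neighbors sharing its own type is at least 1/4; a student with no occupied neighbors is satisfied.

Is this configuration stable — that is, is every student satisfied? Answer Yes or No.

Yes

Row 1: (1,2)S 3/3 ✓ · (1,4)N 3/4 ✓ · (1,5)N 5/5 ✓ · (1,6)N 5/5 ✓ · (1,7)N 3/3 ✓
Row 2: (2,1)S 4/4 ✓ · (2,2)S 6/6 ✓ · (2,3)S 4/7 ✓ · (2,4)N 4/6 ✓ · (2,5)N 7/7 ✓ · (2,6)N 7/7 ✓ · (2,7)N 5/5 ✓
Row 3: (3,1)S 4/4 ✓ · (3,2)S 7/7 ✓ · (3,3)S 5/7 ✓ · (3,4)N 3/6 ✓ · (3,6)N 6/6 ✓ · (3,7)N 4/4 ✓
Row 4: (4,2)S 6/6 ✓ · (4,3)S 5/6 ✓ · (4,5)N 4/5 ✓ · (4,7)N 4/4 ✓
Row 5: (5,1)S 2/2 ✓ · (5,3)S 4/4 ✓ · (5,4)S 3/5 ✓ · (5,5)N 3/5 ✓ · (5,6)N 5/5 ✓ · (5,7)N 3/3 ✓
Row 6: (6,1)S 3/3 ✓ · (6,4)S 4/5 ✓ · (6,6)N 4/4 ✓
Row 7: (7,1)S 2/2 ✓ · (7,2)S 3/3 ✓ · (7,3)S 3/3 ✓ · (7,4)S 2/2 ✓ · (7,6)N 1/1 ✓
All meet the threshold, so the configuration is stable.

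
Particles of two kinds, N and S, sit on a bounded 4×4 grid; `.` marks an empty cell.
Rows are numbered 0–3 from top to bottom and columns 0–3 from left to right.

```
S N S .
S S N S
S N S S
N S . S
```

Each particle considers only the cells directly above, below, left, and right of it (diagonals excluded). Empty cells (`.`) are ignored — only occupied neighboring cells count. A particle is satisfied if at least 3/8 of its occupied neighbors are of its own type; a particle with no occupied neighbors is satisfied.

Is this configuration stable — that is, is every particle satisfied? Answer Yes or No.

(0,0)S 1/2 satisfied
(0,1)N 0/3 not
(0,2)S 0/2 not
(1,0)S 3/3 satisfied
(1,1)S 1/4 not
(1,2)N 0/4 not
(1,3)S 1/2 satisfied
(2,0)S 1/3 not
(2,1)N 0/4 not
(2,2)S 1/3 not
(2,3)S 3/3 satisfied
(3,0)N 0/2 not
(3,1)S 0/2 not
(3,3)S 1/1 satisfied
For instance (0,1) has only 0/3 same-type neighbors, below 3/8.

No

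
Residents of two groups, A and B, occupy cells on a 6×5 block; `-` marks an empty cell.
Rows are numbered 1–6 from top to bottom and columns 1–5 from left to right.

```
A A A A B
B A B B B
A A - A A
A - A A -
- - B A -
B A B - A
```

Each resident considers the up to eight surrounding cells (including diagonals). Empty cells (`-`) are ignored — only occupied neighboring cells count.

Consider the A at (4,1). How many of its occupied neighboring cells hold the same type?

Occupied neighbors of (4,1): (3,1)=A, (3,2)=A.
Same type (A): 2 of 2.

2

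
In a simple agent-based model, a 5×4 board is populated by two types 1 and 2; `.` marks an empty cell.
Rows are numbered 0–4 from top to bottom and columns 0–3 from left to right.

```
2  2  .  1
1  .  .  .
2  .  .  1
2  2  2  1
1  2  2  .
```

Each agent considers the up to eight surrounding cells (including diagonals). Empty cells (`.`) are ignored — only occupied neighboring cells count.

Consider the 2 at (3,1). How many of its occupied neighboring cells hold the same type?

5

Occupied neighbors of (3,1): (2,0)=2, (3,0)=2, (3,2)=2, (4,0)=1, (4,1)=2, (4,2)=2.
Same type (2): 5 of 6.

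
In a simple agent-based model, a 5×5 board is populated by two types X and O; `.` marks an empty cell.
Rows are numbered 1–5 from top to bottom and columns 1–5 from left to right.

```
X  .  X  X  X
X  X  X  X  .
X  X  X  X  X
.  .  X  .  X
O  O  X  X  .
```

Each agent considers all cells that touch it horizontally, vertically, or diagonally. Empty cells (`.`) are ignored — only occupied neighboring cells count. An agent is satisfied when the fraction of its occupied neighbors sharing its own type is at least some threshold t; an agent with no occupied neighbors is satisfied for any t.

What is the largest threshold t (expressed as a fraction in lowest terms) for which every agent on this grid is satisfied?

Row 1: (1,1)X 2/2 · (1,3)X 4/4 · (1,4)X 4/4 · (1,5)X 2/2
Row 2: (2,1)X 4/4 · (2,2)X 7/7 · (2,3)X 7/7 · (2,4)X 7/7
Row 3: (3,1)X 3/3 · (3,2)X 6/6 · (3,3)X 6/6 · (3,4)X 6/6 · (3,5)X 3/3
Row 4: (4,3)X 5/6 · (4,5)X 3/3
Row 5: (5,1)O 1/1 · (5,2)O 1/3 · (5,3)X 2/3 · (5,4)X 3/3
The smallest same-type fraction is 1/3 at (5,2), which reduces to 1/3. Any threshold above that leaves this agent unsatisfied.

1/3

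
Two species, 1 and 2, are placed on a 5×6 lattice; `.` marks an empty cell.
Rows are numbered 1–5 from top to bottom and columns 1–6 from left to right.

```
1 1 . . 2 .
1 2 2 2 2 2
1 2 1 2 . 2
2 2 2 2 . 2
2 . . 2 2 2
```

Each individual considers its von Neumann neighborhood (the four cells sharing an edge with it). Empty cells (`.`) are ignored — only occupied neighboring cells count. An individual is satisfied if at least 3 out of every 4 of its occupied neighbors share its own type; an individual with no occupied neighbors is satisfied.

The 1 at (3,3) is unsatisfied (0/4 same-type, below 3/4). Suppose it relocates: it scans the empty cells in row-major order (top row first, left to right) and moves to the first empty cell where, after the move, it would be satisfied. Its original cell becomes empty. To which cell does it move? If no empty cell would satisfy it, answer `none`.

Vacating (3,3). Empty cells in order:
  (1,3): 1/2 same-type → still unsatisfied.
  (1,4): 0/2 same-type → still unsatisfied.
  (1,6): 0/2 same-type → still unsatisfied.
  (3,5): 0/3 same-type → still unsatisfied.
  (4,5): 0/3 same-type → still unsatisfied.
  (5,2): 0/2 same-type → still unsatisfied.
  (5,3): 0/2 same-type → still unsatisfied.

none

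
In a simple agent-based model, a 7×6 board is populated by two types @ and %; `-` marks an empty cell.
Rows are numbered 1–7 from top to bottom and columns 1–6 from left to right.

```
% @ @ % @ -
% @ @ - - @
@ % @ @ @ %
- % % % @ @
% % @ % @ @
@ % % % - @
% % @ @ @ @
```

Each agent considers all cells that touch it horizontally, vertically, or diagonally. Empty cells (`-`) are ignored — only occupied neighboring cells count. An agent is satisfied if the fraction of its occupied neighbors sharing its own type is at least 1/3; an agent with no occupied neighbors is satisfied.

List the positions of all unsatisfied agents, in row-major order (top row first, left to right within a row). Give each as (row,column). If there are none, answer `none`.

(1,4), (3,1), (3,6), (4,4), (5,3), (6,1), (6,4), (7,3)

(1,1)% 1/3 satisfied
(1,2)@ 3/5 satisfied
(1,3)@ 3/4 satisfied
(1,4)% 0/3 not
(1,5)@ 1/2 satisfied
(2,1)% 2/5 satisfied
(2,2)@ 5/8 satisfied
(2,3)@ 5/7 satisfied
(2,6)@ 2/3 satisfied
(3,1)@ 1/4 not
(3,2)% 3/7 satisfied
(3,3)@ 3/7 satisfied
(3,4)@ 4/6 satisfied
(3,5)@ 4/6 satisfied
(3,6)% 0/4 not
(4,2)% 4/7 satisfied
(4,3)% 5/8 satisfied
(4,4)% 2/8 not
(4,5)@ 5/8 satisfied
(4,6)@ 4/5 satisfied
(5,1)% 3/4 satisfied
(5,2)% 5/7 satisfied
(5,3)@ 0/8 not
(5,4)% 4/7 satisfied
(5,5)@ 4/7 satisfied
(5,6)@ 4/4 satisfied
(6,1)@ 0/5 not
(6,2)% 5/8 satisfied
(6,3)% 5/8 satisfied
(6,4)% 2/7 not
(6,6)@ 4/4 satisfied
(7,1)% 2/3 satisfied
(7,2)% 3/5 satisfied
(7,3)@ 1/5 not
(7,4)@ 2/4 satisfied
(7,5)@ 3/4 satisfied
(7,6)@ 2/2 satisfied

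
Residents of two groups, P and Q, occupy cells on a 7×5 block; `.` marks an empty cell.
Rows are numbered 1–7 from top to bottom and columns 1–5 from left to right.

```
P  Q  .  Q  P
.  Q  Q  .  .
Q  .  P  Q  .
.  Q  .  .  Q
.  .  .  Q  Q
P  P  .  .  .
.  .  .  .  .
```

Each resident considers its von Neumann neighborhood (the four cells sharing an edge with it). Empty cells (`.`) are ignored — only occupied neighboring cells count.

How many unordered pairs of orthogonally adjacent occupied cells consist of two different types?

4

Scan each occupied cell's neighbors to the right and below so each pair is counted once.
Row 1: P(1,1)–Q(1,2)≠ Q(1,2)–Q(2,2)= Q(1,4)–P(1,5)≠  → 2/3 unlike.
Row 2: Q(2,2)–Q(2,3)= Q(2,3)–P(3,3)≠  → 1/2 unlike.
Row 3: P(3,3)–Q(3,4)≠  → 1/1 unlike.
Row 4: Q(4,5)–Q(5,5)=  → 0/1 unlike.
Row 5: Q(5,4)–Q(5,5)=  → 0/1 unlike.
Row 6: P(6,1)–P(6,2)=  → 0/1 unlike.
Total adjacent occupied pairs: 9; unlike-type pairs: 4.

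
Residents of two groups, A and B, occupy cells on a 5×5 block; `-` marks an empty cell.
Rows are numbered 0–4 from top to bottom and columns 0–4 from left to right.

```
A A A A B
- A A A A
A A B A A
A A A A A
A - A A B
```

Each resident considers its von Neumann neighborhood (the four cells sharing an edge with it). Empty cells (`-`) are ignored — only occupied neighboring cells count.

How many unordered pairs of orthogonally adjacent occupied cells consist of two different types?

8

Scan each occupied cell's neighbors to the right and below so each pair is counted once.
From row 0: 2 unlike of 8 pairs (running 2/8).
From row 1: 1 unlike of 7 pairs (running 3/15).
From row 2: 3 unlike of 9 pairs (running 6/24).
From row 3: 1 unlike of 8 pairs (running 7/32).
From row 4: 1 unlike of 2 pairs (running 8/34).
Total adjacent occupied pairs: 34; unlike-type pairs: 8.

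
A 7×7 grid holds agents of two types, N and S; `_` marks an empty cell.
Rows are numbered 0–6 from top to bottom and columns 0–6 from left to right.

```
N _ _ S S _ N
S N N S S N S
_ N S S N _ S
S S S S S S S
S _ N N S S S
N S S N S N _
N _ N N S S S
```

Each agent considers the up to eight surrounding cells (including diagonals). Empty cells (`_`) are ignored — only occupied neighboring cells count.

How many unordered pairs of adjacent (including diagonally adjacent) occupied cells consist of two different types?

Scan each occupied cell's neighbors to the right and below (and the two forward diagonals) so each pair is counted once.
From row 0: 4 unlike of 11 pairs (running 4/11).
From row 1: 11 unlike of 20 pairs (running 15/31).
From row 2: 8 unlike of 17 pairs (running 23/48).
From row 3: 6 unlike of 22 pairs (running 29/70).
From row 4: 10 unlike of 18 pairs (running 39/88).
From row 5: 13 unlike of 19 pairs (running 52/107).
From row 6: 1 unlike of 4 pairs (running 53/111).
Total adjacent occupied pairs: 111; unlike-type pairs: 53.

53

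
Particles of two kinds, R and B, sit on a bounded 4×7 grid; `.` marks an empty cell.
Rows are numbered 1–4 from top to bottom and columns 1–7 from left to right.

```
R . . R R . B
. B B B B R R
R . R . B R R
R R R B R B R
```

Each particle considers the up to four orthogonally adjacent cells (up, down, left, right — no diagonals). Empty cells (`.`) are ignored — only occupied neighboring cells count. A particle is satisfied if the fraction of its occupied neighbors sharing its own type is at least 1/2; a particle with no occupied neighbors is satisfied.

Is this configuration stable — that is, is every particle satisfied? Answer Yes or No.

No

(1,1)R 0/0 ✓
(1,4)R 1/2 ✓
(1,5)R 1/2 ✓
(1,7)B 0/1 ✗
(2,2)B 1/1 ✓
(2,3)B 2/3 ✓
(2,4)B 2/3 ✓
(2,5)B 2/4 ✓
(2,6)R 2/3 ✓
(2,7)R 2/3 ✓
(3,1)R 1/1 ✓
(3,3)R 1/2 ✓
(3,5)B 1/3 ✗
(3,6)R 2/4 ✓
(3,7)R 3/3 ✓
(4,1)R 2/2 ✓
(4,2)R 2/2 ✓
(4,3)R 2/3 ✓
(4,4)B 0/2 ✗
(4,5)R 0/3 ✗
(4,6)B 0/3 ✗
(4,7)R 1/2 ✓
For instance (1,7) has only 0/1 same-type neighbors, below 1/2.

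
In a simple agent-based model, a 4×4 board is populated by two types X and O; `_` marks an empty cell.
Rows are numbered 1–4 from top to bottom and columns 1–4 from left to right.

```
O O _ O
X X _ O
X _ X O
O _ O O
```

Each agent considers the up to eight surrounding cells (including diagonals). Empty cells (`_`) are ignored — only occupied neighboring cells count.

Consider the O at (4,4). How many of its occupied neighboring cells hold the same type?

Occupied neighbors of (4,4): (3,3)=X, (3,4)=O, (4,3)=O.
Same type (O): 2 of 3.

2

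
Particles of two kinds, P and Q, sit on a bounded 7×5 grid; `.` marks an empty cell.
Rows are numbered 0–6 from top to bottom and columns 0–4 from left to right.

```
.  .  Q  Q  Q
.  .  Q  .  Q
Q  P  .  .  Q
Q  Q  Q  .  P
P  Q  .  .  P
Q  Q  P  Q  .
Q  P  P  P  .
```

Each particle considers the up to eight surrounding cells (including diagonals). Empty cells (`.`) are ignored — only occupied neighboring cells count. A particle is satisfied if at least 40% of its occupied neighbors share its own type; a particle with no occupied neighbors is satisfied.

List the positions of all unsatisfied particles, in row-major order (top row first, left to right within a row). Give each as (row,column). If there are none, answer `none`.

(2,1), (4,0), (5,3)

Row 0: (0,2)Q 2/2 ✓ · (0,3)Q 4/4 ✓ · (0,4)Q 2/2 ✓
Row 1: (1,2)Q 2/3 ✓ · (1,4)Q 3/3 ✓
Row 2: (2,0)Q 2/3 ✓ · (2,1)P 0/5 ✗ · (2,4)Q 1/2 ✓
Row 3: (3,0)Q 3/5 ✓ · (3,1)Q 4/6 ✓ · (3,2)Q 2/3 ✓ · (3,4)P 1/2 ✓
Row 4: (4,0)P 0/5 ✗ · (4,1)Q 5/7 ✓ · (4,4)P 1/2 ✓
Row 5: (5,0)Q 3/5 ✓ · (5,1)Q 3/7 ✓ · (5,2)P 3/6 ✓ · (5,3)Q 0/4 ✗
Row 6: (6,0)Q 2/3 ✓ · (6,1)P 2/5 ✓ · (6,2)P 3/5 ✓ · (6,3)P 2/3 ✓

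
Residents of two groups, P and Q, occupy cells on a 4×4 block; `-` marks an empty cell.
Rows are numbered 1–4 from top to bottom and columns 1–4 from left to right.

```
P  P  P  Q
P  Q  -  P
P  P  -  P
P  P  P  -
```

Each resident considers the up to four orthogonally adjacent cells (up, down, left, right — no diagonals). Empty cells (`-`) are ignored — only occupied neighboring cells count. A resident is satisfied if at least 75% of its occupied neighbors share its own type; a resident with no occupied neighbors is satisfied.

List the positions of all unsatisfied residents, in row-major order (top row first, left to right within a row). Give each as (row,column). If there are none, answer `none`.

Row 1: (1,1)P 2/2 satisfied · (1,2)P 2/3 not · (1,3)P 1/2 not · (1,4)Q 0/2 not
Row 2: (2,1)P 2/3 not · (2,2)Q 0/3 not · (2,4)P 1/2 not
Row 3: (3,1)P 3/3 satisfied · (3,2)P 2/3 not · (3,4)P 1/1 satisfied
Row 4: (4,1)P 2/2 satisfied · (4,2)P 3/3 satisfied · (4,3)P 1/1 satisfied

(1,2), (1,3), (1,4), (2,1), (2,2), (2,4), (3,2)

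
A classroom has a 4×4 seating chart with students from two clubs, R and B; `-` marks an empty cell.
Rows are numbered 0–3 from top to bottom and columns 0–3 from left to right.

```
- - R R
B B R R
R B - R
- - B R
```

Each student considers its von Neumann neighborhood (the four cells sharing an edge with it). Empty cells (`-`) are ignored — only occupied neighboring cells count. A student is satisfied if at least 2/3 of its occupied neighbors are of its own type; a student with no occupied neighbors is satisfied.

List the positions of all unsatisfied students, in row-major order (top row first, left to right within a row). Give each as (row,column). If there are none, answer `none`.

Row 0: (0,2)R 2/2 satisfied · (0,3)R 2/2 satisfied
Row 1: (1,0)B 1/2 not · (1,1)B 2/3 satisfied · (1,2)R 2/3 satisfied · (1,3)R 3/3 satisfied
Row 2: (2,0)R 0/2 not · (2,1)B 1/2 not · (2,3)R 2/2 satisfied
Row 3: (3,2)B 0/1 not · (3,3)R 1/2 not

(1,0), (2,0), (2,1), (3,2), (3,3)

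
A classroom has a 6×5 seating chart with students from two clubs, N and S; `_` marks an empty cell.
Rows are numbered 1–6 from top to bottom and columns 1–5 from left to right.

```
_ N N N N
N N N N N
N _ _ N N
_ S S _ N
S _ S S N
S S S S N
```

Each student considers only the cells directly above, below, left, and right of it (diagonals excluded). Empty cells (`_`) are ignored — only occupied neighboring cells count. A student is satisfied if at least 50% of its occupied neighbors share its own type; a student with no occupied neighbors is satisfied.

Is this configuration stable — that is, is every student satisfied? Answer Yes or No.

Yes

Row 1: (1,2)N 2/2 ok · (1,3)N 3/3 ok · (1,4)N 3/3 ok · (1,5)N 2/2 ok
Row 2: (2,1)N 2/2 ok · (2,2)N 3/3 ok · (2,3)N 3/3 ok · (2,4)N 4/4 ok · (2,5)N 3/3 ok
Row 3: (3,1)N 1/1 ok · (3,4)N 2/2 ok · (3,5)N 3/3 ok
Row 4: (4,2)S 1/1 ok · (4,3)S 2/2 ok · (4,5)N 2/2 ok
Row 5: (5,1)S 1/1 ok · (5,3)S 3/3 ok · (5,4)S 2/3 ok · (5,5)N 2/3 ok
Row 6: (6,1)S 2/2 ok · (6,2)S 2/2 ok · (6,3)S 3/3 ok · (6,4)S 2/3 ok · (6,5)N 1/2 ok
All meet the threshold, so the configuration is stable.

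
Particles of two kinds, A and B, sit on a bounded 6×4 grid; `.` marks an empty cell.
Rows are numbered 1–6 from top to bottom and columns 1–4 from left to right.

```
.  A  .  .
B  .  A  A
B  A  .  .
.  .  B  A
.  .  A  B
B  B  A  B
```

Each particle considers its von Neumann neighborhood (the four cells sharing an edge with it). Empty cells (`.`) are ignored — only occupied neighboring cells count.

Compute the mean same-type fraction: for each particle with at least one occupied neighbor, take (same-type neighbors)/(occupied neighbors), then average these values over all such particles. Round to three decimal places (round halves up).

0.500

Row 1: (1,2)A — no occupied neighbors
Row 2: (2,1)B 1/1 · (2,3)A 1/1 · (2,4)A 1/1
Row 3: (3,1)B 1/2 · (3,2)A 0/1
Row 4: (4,3)B 0/2 · (4,4)A 0/2
Row 5: (5,3)A 1/3 · (5,4)B 1/3
Row 6: (6,1)B 1/1 · (6,2)B 1/2 · (6,3)A 1/3 · (6,4)B 1/2
Sum over 13 particles: 1/1 + 1/1 + 1/1 + 1/2 + 0/1 + 0/2 + 0/2 + 1/3 + 1/3 + 1/1 + 1/2 + 1/3 + 1/2 = 13/2; mean = 13/2 ÷ 13 = 1/2 = 0.5 → 0.500.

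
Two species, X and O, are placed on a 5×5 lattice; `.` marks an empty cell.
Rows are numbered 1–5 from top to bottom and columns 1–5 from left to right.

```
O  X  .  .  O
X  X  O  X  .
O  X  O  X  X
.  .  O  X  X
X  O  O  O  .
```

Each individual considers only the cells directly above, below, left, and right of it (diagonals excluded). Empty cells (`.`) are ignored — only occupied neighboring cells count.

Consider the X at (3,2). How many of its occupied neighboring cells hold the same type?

1

Occupied neighbors of (3,2): (2,2)=X, (3,1)=O, (3,3)=O.
Same type (X): 1 of 3.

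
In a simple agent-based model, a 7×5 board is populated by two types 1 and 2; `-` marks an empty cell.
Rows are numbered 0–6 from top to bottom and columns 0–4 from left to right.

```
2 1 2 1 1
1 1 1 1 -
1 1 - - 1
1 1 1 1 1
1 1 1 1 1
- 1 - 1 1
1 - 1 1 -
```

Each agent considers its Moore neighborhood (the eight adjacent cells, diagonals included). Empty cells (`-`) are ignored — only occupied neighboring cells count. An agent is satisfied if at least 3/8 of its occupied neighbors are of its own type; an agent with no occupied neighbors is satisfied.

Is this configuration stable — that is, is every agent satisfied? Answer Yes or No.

(0,0)2 0/3 ✗
(0,1)1 3/5 ✓
(0,2)2 0/5 ✗
(0,3)1 3/4 ✓
(0,4)1 2/2 ✓
(1,0)1 4/5 ✓
(1,1)1 5/7 ✓
(1,2)1 5/6 ✓
(1,3)1 4/5 ✓
(2,0)1 5/5 ✓
(2,1)1 7/7 ✓
(2,4)1 3/3 ✓
(3,0)1 5/5 ✓
(3,1)1 7/7 ✓
(3,2)1 6/6 ✓
(3,3)1 6/6 ✓
(3,4)1 4/4 ✓
(4,0)1 4/4 ✓
(4,1)1 6/6 ✓
(4,2)1 7/7 ✓
(4,3)1 7/7 ✓
(4,4)1 5/5 ✓
(5,1)1 5/5 ✓
(5,3)1 6/6 ✓
(5,4)1 4/4 ✓
(6,0)1 1/1 ✓
(6,2)1 3/3 ✓
(6,3)1 3/3 ✓
For instance (0,0) has only 0/3 same-type neighbors, below 3/8.

No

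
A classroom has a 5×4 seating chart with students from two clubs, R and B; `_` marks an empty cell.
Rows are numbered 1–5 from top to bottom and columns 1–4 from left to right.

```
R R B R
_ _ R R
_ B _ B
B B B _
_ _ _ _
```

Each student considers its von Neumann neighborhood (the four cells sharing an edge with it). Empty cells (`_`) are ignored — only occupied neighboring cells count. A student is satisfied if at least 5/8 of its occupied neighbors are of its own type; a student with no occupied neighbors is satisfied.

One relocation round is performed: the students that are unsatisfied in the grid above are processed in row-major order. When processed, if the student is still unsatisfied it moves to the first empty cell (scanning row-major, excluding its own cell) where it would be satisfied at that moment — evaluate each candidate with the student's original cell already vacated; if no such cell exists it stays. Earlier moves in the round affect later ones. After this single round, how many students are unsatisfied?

2

Initially unsatisfied (in order): (1,2), (1,3), (1,4), (2,3), (3,4).
  (1,2) → (2,1).
  (1,3) → (3,1).
  (1,4): now satisfied by earlier moves; stays.
  (2,3): now satisfied by earlier moves; stays.
  (3,4) → (3,3).
Resulting grid:
R _ _ R
R _ R R
B B B _
B B B _
_ _ _ _
Unsatisfied now: (2,1), (2,3).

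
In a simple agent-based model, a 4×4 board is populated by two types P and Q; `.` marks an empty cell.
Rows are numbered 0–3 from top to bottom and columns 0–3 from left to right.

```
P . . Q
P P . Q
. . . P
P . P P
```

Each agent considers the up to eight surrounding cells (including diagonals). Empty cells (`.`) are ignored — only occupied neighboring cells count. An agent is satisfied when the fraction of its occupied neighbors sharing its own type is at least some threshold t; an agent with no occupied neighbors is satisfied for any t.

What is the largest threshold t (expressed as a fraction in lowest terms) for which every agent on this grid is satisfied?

1/2

(0,0)P 2/2
(0,3)Q 1/1
(1,0)P 2/2
(1,1)P 2/2
(1,3)Q 1/2
(2,3)P 2/3
(3,0)P — no occupied neighbors
(3,2)P 2/2
(3,3)P 2/2
The smallest same-type fraction is 1/2 at (1,3), which reduces to 1/2. Any threshold above that leaves this agent unsatisfied.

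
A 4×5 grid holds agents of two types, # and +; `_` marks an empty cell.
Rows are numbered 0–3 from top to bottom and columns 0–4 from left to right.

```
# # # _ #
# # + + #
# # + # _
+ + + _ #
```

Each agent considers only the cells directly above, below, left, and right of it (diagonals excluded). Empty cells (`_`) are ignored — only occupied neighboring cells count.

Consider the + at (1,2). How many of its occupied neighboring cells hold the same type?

2

Occupied neighbors of (1,2): (0,2)=#, (2,2)=+, (1,1)=#, (1,3)=+.
Same type (+): 2 of 4.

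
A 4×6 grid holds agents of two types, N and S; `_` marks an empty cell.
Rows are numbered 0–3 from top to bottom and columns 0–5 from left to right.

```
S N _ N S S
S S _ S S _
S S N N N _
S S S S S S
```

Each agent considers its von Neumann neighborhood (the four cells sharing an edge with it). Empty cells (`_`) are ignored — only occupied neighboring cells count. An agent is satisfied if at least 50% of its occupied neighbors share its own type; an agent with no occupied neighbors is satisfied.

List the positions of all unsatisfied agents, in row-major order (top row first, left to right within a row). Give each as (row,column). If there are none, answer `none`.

Row 0: (0,0)S 1/2 ✓ · (0,1)N 0/2 ✗ · (0,3)N 0/2 ✗ · (0,4)S 2/3 ✓ · (0,5)S 1/1 ✓
Row 1: (1,0)S 3/3 ✓ · (1,1)S 2/3 ✓ · (1,3)S 1/3 ✗ · (1,4)S 2/3 ✓
Row 2: (2,0)S 3/3 ✓ · (2,1)S 3/4 ✓ · (2,2)N 1/3 ✗ · (2,3)N 2/4 ✓ · (2,4)N 1/3 ✗
Row 3: (3,0)S 2/2 ✓ · (3,1)S 3/3 ✓ · (3,2)S 2/3 ✓ · (3,3)S 2/3 ✓ · (3,4)S 2/3 ✓ · (3,5)S 1/1 ✓

(0,1), (0,3), (1,3), (2,2), (2,4)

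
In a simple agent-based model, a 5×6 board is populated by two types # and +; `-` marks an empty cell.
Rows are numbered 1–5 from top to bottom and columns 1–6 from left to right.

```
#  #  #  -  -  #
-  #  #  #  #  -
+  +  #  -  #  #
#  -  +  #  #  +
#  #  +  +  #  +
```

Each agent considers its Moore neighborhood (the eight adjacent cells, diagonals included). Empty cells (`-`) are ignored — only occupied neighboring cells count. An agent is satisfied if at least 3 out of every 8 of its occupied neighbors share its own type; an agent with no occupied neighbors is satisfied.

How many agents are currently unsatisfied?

(1,1)# 2/2 satisfied
(1,2)# 4/4 satisfied
(1,3)# 4/4 satisfied
(1,6)# 1/1 satisfied
(2,2)# 5/7 satisfied
(2,3)# 5/6 satisfied
(2,4)# 5/5 satisfied
(2,5)# 4/4 satisfied
(3,1)+ 1/3 not
(3,2)+ 2/6 not
(3,3)# 4/6 satisfied
(3,5)# 5/6 satisfied
(3,6)# 3/4 satisfied
(4,1)# 2/4 satisfied
(4,3)+ 3/6 satisfied
(4,4)# 4/7 satisfied
(4,5)# 4/7 satisfied
(4,6)+ 1/5 not
(5,1)# 2/2 satisfied
(5,2)# 2/4 satisfied
(5,3)+ 2/4 satisfied
(5,4)+ 2/5 satisfied
(5,5)# 2/5 satisfied
(5,6)+ 1/3 not
Unsatisfied: (3,1), (3,2), (4,6), (5,6) — 4 in total.

4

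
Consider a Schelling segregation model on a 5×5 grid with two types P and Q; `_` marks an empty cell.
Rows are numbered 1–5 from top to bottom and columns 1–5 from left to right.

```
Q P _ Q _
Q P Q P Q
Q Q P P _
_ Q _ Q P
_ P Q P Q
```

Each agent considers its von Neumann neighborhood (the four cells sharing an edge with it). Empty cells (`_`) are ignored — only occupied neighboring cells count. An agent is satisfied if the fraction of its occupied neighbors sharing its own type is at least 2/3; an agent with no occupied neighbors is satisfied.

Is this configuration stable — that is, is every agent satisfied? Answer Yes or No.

No

Row 1: (1,1)Q 1/2 not · (1,2)P 1/2 not · (1,4)Q 0/1 not
Row 2: (2,1)Q 2/3 satisfied · (2,2)P 1/4 not · (2,3)Q 0/3 not · (2,4)P 1/4 not · (2,5)Q 0/1 not
Row 3: (3,1)Q 2/2 satisfied · (3,2)Q 2/4 not · (3,3)P 1/3 not · (3,4)P 2/3 satisfied
Row 4: (4,2)Q 1/2 not · (4,4)Q 0/3 not · (4,5)P 0/2 not
Row 5: (5,2)P 0/2 not · (5,3)Q 0/2 not · (5,4)P 0/3 not · (5,5)Q 0/2 not
For instance (1,1) has only 1/2 same-type neighbors, below 2/3.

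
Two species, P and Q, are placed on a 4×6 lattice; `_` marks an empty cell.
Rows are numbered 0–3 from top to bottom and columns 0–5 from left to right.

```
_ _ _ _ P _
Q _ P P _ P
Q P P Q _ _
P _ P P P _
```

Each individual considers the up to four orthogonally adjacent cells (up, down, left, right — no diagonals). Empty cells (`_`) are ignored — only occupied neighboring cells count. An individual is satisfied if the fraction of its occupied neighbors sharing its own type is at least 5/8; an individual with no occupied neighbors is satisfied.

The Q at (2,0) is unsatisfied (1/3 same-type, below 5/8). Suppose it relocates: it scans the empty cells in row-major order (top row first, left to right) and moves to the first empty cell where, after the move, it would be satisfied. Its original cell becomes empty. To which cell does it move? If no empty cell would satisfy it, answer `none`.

Vacating (2,0). Empty cells in order:
  (0,0): 1/1 same-type → satisfied — stop here.

(0,0)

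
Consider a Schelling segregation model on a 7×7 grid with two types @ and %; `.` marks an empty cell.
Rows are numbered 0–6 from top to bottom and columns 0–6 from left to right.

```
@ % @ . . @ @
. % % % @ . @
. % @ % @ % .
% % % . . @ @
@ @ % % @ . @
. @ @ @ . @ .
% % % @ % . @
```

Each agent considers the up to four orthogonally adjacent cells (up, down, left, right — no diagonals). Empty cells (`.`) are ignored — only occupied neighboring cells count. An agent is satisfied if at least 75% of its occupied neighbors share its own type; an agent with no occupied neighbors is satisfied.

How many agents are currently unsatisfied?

(0,0)@ 0/1 not
(0,1)% 1/3 not
(0,2)@ 0/2 not
(0,5)@ 1/1 satisfied
(0,6)@ 2/2 satisfied
(1,1)% 3/3 satisfied
(1,2)% 2/4 not
(1,3)% 2/3 not
(1,4)@ 1/2 not
(1,6)@ 1/1 satisfied
(2,1)% 2/3 not
(2,2)@ 0/4 not
(2,3)% 1/3 not
(2,4)@ 1/3 not
(2,5)% 0/2 not
(3,0)% 1/2 not
(3,1)% 3/4 satisfied
(3,2)% 2/3 not
(3,5)@ 1/2 not
(3,6)@ 2/2 satisfied
(4,0)@ 1/2 not
(4,1)@ 2/4 not
(4,2)% 2/4 not
(4,3)% 1/3 not
(4,4)@ 0/1 not
(4,6)@ 1/1 satisfied
(5,1)@ 2/3 not
(5,2)@ 2/4 not
(5,3)@ 2/3 not
(5,5)@ 0/0 satisfied
(6,0)% 1/1 satisfied
(6,1)% 2/3 not
(6,2)% 1/3 not
(6,3)@ 1/3 not
(6,4)% 0/1 not
(6,6)@ 0/0 satisfied
Unsatisfied: (0,0), (0,1), (0,2), (1,2), (1,3), (1,4), (2,1), (2,2), (2,3), (2,4), (2,5), (3,0), (3,2), (3,5), (4,0), (4,1), (4,2), (4,3), (4,4), (5,1), (5,2), (5,3), (6,1), (6,2), (6,3), (6,4) — 26 in total.

26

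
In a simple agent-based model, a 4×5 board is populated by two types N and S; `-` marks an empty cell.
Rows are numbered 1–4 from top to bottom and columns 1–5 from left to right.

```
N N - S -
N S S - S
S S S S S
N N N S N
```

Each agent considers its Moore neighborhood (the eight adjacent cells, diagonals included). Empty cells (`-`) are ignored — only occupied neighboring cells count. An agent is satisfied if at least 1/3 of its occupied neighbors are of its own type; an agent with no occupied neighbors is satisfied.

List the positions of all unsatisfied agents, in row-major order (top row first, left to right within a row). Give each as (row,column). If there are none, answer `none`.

(1,1)N 2/3 satisfied
(1,2)N 2/4 satisfied
(1,4)S 2/2 satisfied
(2,1)N 2/5 satisfied
(2,2)S 4/7 satisfied
(2,3)S 5/6 satisfied
(2,5)S 3/3 satisfied
(3,1)S 2/5 satisfied
(3,2)S 4/8 satisfied
(3,3)S 5/7 satisfied
(3,4)S 5/7 satisfied
(3,5)S 3/4 satisfied
(4,1)N 1/3 satisfied
(4,2)N 2/5 satisfied
(4,3)N 1/5 not
(4,4)S 3/5 satisfied
(4,5)N 0/3 not

(4,3), (4,5)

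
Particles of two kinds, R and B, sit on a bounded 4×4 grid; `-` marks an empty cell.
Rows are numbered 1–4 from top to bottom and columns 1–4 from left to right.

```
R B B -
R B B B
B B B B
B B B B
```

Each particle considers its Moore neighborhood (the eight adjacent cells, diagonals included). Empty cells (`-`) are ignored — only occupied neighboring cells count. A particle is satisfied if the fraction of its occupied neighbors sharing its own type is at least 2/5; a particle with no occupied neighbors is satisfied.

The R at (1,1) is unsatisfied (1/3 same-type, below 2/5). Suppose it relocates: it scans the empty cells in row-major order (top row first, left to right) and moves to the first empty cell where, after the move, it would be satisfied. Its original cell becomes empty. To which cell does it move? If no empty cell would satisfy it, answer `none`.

Vacating (1,1). Empty cells in order:
  (1,4): 0/3 same-type → still unsatisfied.

none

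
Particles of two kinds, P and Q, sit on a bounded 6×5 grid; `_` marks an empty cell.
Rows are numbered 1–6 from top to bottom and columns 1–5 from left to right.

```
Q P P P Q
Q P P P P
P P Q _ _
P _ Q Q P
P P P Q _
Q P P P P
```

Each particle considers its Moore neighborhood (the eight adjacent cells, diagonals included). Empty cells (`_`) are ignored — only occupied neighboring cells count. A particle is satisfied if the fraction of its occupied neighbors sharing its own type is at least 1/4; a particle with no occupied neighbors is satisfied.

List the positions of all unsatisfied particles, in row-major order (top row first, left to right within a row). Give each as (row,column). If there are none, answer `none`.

(1,1)Q 1/3 ✓
(1,2)P 3/5 ✓
(1,3)P 5/5 ✓
(1,4)P 4/5 ✓
(1,5)Q 0/3 ✗
(2,1)Q 1/5 ✗
(2,2)P 5/8 ✓
(2,3)P 6/7 ✓
(2,4)P 4/6 ✓
(2,5)P 2/3 ✓
(3,1)P 3/4 ✓
(3,2)P 4/7 ✓
(3,3)Q 2/6 ✓
(4,1)P 4/4 ✓
(4,3)Q 3/6 ✓
(4,4)Q 3/5 ✓
(4,5)P 0/2 ✗
(5,1)P 3/4 ✓
(5,2)P 5/7 ✓
(5,3)P 4/7 ✓
(5,4)Q 2/7 ✓
(6,1)Q 0/3 ✗
(6,2)P 4/5 ✓
(6,3)P 4/5 ✓
(6,4)P 3/4 ✓
(6,5)P 1/2 ✓

(1,5), (2,1), (4,5), (6,1)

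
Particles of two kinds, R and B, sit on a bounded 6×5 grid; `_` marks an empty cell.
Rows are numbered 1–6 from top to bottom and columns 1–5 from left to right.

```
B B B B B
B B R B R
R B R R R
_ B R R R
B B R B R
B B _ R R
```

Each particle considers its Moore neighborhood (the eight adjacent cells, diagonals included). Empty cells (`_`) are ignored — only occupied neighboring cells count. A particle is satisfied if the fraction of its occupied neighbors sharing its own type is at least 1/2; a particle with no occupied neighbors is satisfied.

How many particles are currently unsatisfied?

8

Row 1: (1,1)B 3/3 ok · (1,2)B 4/5 ok · (1,3)B 4/5 ok · (1,4)B 3/5 ok · (1,5)B 2/3 ok
Row 2: (2,1)B 4/5 ok · (2,2)B 5/8 ok · (2,3)R 2/8 unhappy · (2,4)B 3/8 unhappy · (2,5)R 2/5 unhappy
Row 3: (3,1)R 0/4 unhappy · (3,2)B 3/7 unhappy · (3,3)R 4/8 ok · (3,4)R 7/8 ok · (3,5)R 4/5 ok
Row 4: (4,2)B 3/7 unhappy · (4,3)R 4/8 ok · (4,4)R 7/8 ok · (4,5)R 4/5 ok
Row 5: (5,1)B 4/4 ok · (5,2)B 4/6 ok · (5,3)R 3/7 unhappy · (5,4)B 0/7 unhappy · (5,5)R 4/5 ok
Row 6: (6,1)B 3/3 ok · (6,2)B 3/4 ok · (6,4)R 3/4 ok · (6,5)R 2/3 ok
Unsatisfied: (2,3), (2,4), (2,5), (3,1), (3,2), (4,2), (5,3), (5,4) — 8 in total.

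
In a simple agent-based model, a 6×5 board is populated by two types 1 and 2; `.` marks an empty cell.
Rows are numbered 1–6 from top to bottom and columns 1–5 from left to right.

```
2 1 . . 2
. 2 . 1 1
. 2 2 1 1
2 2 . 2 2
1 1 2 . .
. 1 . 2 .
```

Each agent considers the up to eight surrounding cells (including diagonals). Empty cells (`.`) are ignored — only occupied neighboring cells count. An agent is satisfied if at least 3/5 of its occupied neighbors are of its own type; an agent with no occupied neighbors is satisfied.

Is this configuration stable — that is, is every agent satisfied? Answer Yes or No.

No

(1,1)2 1/2 not
(1,2)1 0/2 not
(1,5)2 0/2 not
(2,2)2 3/4 satisfied
(2,4)1 3/5 satisfied
(2,5)1 3/4 satisfied
(3,2)2 4/4 satisfied
(3,3)2 4/6 satisfied
(3,4)1 3/6 not
(3,5)1 3/5 satisfied
(4,1)2 2/4 not
(4,2)2 4/6 satisfied
(4,4)2 3/5 satisfied
(4,5)2 1/3 not
(5,1)1 2/4 not
(5,2)1 2/5 not
(5,3)2 3/5 satisfied
(6,2)1 2/3 satisfied
(6,4)2 1/1 satisfied
For instance (1,1) has only 1/2 same-type neighbors, below 3/5.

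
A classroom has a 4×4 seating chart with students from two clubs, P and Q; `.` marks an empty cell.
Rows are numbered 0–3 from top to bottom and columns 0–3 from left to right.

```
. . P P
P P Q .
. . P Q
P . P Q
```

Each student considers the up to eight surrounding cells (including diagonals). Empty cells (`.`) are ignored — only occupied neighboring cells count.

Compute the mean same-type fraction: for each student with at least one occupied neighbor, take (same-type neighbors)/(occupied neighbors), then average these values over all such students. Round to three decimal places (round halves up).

(0,2)P 2/3
(0,3)P 1/2
(1,0)P 1/1
(1,1)P 3/4
(1,2)Q 1/5
(2,2)P 2/5
(2,3)Q 2/4
(3,0)P — no occupied neighbors
(3,2)P 1/3
(3,3)Q 1/3
Sum over 9 students: 2/3 + 1/2 + 1/1 + 3/4 + 1/5 + 2/5 + 2/4 + 1/3 + 1/3 = 281/60; mean = 281/60 ÷ 9 = 281/540 = 0.520370… → 0.520.

0.520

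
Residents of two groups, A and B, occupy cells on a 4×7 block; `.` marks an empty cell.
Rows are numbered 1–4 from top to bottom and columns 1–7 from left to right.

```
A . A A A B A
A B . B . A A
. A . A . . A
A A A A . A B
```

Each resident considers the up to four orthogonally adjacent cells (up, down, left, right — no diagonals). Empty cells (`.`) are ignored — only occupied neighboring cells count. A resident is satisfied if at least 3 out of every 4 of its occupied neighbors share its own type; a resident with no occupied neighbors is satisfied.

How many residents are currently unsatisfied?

Row 1: (1,1)A 1/1 satisfied · (1,3)A 1/1 satisfied · (1,4)A 2/3 not · (1,5)A 1/2 not · (1,6)B 0/3 not · (1,7)A 1/2 not
Row 2: (2,1)A 1/2 not · (2,2)B 0/2 not · (2,4)B 0/2 not · (2,6)A 1/2 not · (2,7)A 3/3 satisfied
Row 3: (3,2)A 1/2 not · (3,4)A 1/2 not · (3,7)A 1/2 not
Row 4: (4,1)A 1/1 satisfied · (4,2)A 3/3 satisfied · (4,3)A 2/2 satisfied · (4,4)A 2/2 satisfied · (4,6)A 0/1 not · (4,7)B 0/2 not
Unsatisfied: (1,4), (1,5), (1,6), (1,7), (2,1), (2,2), (2,4), (2,6), (3,2), (3,4), (3,7), (4,6), (4,7) — 13 in total.

13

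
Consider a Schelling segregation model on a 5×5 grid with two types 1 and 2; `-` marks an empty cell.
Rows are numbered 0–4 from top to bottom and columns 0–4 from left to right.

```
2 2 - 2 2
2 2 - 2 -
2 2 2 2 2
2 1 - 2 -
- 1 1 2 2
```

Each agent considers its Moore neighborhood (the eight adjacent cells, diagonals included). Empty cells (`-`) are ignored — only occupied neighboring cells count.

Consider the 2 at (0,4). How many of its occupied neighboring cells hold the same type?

Occupied neighbors of (0,4): (0,3)=2, (1,3)=2.
Same type (2): 2 of 2.

2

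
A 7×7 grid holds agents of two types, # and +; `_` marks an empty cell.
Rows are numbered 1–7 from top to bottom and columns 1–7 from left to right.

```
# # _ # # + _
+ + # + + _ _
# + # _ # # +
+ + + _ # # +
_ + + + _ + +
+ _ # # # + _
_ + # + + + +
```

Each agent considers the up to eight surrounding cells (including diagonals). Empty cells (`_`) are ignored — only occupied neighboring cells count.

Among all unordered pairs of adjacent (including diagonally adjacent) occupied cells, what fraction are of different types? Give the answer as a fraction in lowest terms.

Scan each occupied cell's neighbors to the right and below (and the two forward diagonals) so each pair is counted once.
From row 1: 9 unlike of 14 pairs (running 9/14).
From row 2: 10 unlike of 15 pairs (running 19/29).
From row 3: 9 unlike of 18 pairs (running 28/47).
From row 4: 5 unlike of 16 pairs (running 33/63).
From row 5: 7 unlike of 13 pairs (running 40/76).
From row 6: 8 unlike of 16 pairs (running 48/92).
From row 7: 2 unlike of 5 pairs (running 50/97).
Total adjacent occupied pairs: 97; unlike-type pairs: 50.
50/97 is already in lowest terms.

50/97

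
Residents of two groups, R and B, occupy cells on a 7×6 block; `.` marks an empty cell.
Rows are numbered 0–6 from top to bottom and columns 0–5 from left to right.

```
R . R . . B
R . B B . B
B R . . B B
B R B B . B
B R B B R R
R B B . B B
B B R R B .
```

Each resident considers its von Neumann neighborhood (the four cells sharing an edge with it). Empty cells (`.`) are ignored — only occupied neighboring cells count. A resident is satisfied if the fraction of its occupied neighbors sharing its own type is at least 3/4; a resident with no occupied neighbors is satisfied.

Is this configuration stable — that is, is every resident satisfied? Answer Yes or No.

Row 0: (0,0)R 1/1 ok · (0,2)R 0/1 unhappy · (0,5)B 1/1 ok
Row 1: (1,0)R 1/2 unhappy · (1,2)B 1/2 unhappy · (1,3)B 1/1 ok · (1,5)B 2/2 ok
Row 2: (2,0)B 1/3 unhappy · (2,1)R 1/2 unhappy · (2,4)B 1/1 ok · (2,5)B 3/3 ok
Row 3: (3,0)B 2/3 unhappy · (3,1)R 2/4 unhappy · (3,2)B 2/3 unhappy · (3,3)B 2/2 ok · (3,5)B 1/2 unhappy
Row 4: (4,0)B 1/3 unhappy · (4,1)R 1/4 unhappy · (4,2)B 3/4 ok · (4,3)B 2/3 unhappy · (4,4)R 1/3 unhappy · (4,5)R 1/3 unhappy
Row 5: (5,0)R 0/3 unhappy · (5,1)B 2/4 unhappy · (5,2)B 2/3 unhappy · (5,4)B 2/3 unhappy · (5,5)B 1/2 unhappy
Row 6: (6,0)B 1/2 unhappy · (6,1)B 2/3 unhappy · (6,2)R 1/3 unhappy · (6,3)R 1/2 unhappy · (6,4)B 1/2 unhappy
For instance (0,2) has only 0/1 same-type neighbors, below 3/4.

No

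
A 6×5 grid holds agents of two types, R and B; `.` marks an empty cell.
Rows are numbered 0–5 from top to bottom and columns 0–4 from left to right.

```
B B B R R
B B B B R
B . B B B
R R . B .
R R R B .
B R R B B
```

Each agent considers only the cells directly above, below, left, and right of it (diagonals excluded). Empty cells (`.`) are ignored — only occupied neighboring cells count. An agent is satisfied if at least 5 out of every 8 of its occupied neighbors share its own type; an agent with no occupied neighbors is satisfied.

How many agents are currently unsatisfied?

(0,0)B 2/2 ok
(0,1)B 3/3 ok
(0,2)B 2/3 ok
(0,3)R 1/3 unhappy
(0,4)R 2/2 ok
(1,0)B 3/3 ok
(1,1)B 3/3 ok
(1,2)B 4/4 ok
(1,3)B 2/4 unhappy
(1,4)R 1/3 unhappy
(2,0)B 1/2 unhappy
(2,2)B 2/2 ok
(2,3)B 4/4 ok
(2,4)B 1/2 unhappy
(3,0)R 2/3 ok
(3,1)R 2/2 ok
(3,3)B 2/2 ok
(4,0)R 2/3 ok
(4,1)R 4/4 ok
(4,2)R 2/3 ok
(4,3)B 2/3 ok
(5,0)B 0/2 unhappy
(5,1)R 2/3 ok
(5,2)R 2/3 ok
(5,3)B 2/3 ok
(5,4)B 1/1 ok
Unsatisfied: (0,3), (1,3), (1,4), (2,0), (2,4), (5,0) — 6 in total.

6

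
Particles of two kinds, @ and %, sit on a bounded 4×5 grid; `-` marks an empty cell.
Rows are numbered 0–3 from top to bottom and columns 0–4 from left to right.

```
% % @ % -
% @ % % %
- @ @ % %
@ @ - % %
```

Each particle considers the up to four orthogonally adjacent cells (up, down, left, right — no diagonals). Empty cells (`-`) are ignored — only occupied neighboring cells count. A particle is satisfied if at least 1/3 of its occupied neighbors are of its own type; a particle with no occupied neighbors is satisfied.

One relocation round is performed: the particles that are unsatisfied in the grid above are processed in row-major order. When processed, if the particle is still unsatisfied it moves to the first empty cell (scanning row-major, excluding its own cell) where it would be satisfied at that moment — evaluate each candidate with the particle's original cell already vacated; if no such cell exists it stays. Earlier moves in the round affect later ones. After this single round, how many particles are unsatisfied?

0

Initially unsatisfied (in order): (0,2), (1,1), (1,2).
  (0,2) → (2,0).
  (1,1) → (3,2).
  (1,2): now satisfied by earlier moves; stays.
Resulting grid:
% % - % -
% - % % %
@ @ @ % %
@ @ @ % %
All satisfied now.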